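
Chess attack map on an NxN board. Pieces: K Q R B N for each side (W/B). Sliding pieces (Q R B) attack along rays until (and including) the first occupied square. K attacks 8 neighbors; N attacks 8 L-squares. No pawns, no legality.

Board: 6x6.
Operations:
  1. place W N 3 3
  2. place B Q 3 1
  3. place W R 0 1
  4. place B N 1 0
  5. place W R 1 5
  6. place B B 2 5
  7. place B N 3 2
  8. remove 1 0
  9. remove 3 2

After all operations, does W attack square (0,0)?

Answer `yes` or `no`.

Answer: yes

Derivation:
Op 1: place WN@(3,3)
Op 2: place BQ@(3,1)
Op 3: place WR@(0,1)
Op 4: place BN@(1,0)
Op 5: place WR@(1,5)
Op 6: place BB@(2,5)
Op 7: place BN@(3,2)
Op 8: remove (1,0)
Op 9: remove (3,2)
Per-piece attacks for W:
  WR@(0,1): attacks (0,2) (0,3) (0,4) (0,5) (0,0) (1,1) (2,1) (3,1) [ray(1,0) blocked at (3,1)]
  WR@(1,5): attacks (1,4) (1,3) (1,2) (1,1) (1,0) (2,5) (0,5) [ray(1,0) blocked at (2,5)]
  WN@(3,3): attacks (4,5) (5,4) (2,5) (1,4) (4,1) (5,2) (2,1) (1,2)
W attacks (0,0): yes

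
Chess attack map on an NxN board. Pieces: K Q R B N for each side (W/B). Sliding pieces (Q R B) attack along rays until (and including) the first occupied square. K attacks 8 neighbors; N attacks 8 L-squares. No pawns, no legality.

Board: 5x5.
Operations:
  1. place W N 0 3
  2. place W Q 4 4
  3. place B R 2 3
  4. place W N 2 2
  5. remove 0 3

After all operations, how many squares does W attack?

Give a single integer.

Op 1: place WN@(0,3)
Op 2: place WQ@(4,4)
Op 3: place BR@(2,3)
Op 4: place WN@(2,2)
Op 5: remove (0,3)
Per-piece attacks for W:
  WN@(2,2): attacks (3,4) (4,3) (1,4) (0,3) (3,0) (4,1) (1,0) (0,1)
  WQ@(4,4): attacks (4,3) (4,2) (4,1) (4,0) (3,4) (2,4) (1,4) (0,4) (3,3) (2,2) [ray(-1,-1) blocked at (2,2)]
Union (14 distinct): (0,1) (0,3) (0,4) (1,0) (1,4) (2,2) (2,4) (3,0) (3,3) (3,4) (4,0) (4,1) (4,2) (4,3)

Answer: 14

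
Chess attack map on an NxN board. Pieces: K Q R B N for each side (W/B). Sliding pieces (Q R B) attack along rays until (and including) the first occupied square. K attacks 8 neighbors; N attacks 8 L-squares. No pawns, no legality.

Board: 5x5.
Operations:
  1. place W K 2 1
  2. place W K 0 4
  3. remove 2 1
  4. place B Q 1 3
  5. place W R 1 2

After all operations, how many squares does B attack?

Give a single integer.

Op 1: place WK@(2,1)
Op 2: place WK@(0,4)
Op 3: remove (2,1)
Op 4: place BQ@(1,3)
Op 5: place WR@(1,2)
Per-piece attacks for B:
  BQ@(1,3): attacks (1,4) (1,2) (2,3) (3,3) (4,3) (0,3) (2,4) (2,2) (3,1) (4,0) (0,4) (0,2) [ray(0,-1) blocked at (1,2); ray(-1,1) blocked at (0,4)]
Union (12 distinct): (0,2) (0,3) (0,4) (1,2) (1,4) (2,2) (2,3) (2,4) (3,1) (3,3) (4,0) (4,3)

Answer: 12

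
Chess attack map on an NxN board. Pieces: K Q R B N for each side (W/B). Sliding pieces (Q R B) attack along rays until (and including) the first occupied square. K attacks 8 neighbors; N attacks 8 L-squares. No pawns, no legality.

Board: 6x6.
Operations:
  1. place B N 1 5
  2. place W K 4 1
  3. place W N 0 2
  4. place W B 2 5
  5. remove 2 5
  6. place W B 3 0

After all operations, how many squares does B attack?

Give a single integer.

Answer: 3

Derivation:
Op 1: place BN@(1,5)
Op 2: place WK@(4,1)
Op 3: place WN@(0,2)
Op 4: place WB@(2,5)
Op 5: remove (2,5)
Op 6: place WB@(3,0)
Per-piece attacks for B:
  BN@(1,5): attacks (2,3) (3,4) (0,3)
Union (3 distinct): (0,3) (2,3) (3,4)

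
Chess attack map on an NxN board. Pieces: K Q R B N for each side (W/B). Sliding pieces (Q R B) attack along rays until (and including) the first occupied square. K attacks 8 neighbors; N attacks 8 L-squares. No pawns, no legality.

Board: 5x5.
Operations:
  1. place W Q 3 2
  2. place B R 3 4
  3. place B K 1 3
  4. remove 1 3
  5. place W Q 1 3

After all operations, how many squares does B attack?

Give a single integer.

Op 1: place WQ@(3,2)
Op 2: place BR@(3,4)
Op 3: place BK@(1,3)
Op 4: remove (1,3)
Op 5: place WQ@(1,3)
Per-piece attacks for B:
  BR@(3,4): attacks (3,3) (3,2) (4,4) (2,4) (1,4) (0,4) [ray(0,-1) blocked at (3,2)]
Union (6 distinct): (0,4) (1,4) (2,4) (3,2) (3,3) (4,4)

Answer: 6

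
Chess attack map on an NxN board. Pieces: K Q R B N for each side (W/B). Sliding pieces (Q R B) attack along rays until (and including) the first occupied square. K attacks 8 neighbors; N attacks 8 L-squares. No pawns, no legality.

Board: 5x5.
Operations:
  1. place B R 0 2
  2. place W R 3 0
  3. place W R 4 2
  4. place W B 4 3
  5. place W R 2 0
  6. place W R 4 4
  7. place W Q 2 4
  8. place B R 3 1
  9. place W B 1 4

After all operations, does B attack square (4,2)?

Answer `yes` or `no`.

Answer: yes

Derivation:
Op 1: place BR@(0,2)
Op 2: place WR@(3,0)
Op 3: place WR@(4,2)
Op 4: place WB@(4,3)
Op 5: place WR@(2,0)
Op 6: place WR@(4,4)
Op 7: place WQ@(2,4)
Op 8: place BR@(3,1)
Op 9: place WB@(1,4)
Per-piece attacks for B:
  BR@(0,2): attacks (0,3) (0,4) (0,1) (0,0) (1,2) (2,2) (3,2) (4,2) [ray(1,0) blocked at (4,2)]
  BR@(3,1): attacks (3,2) (3,3) (3,4) (3,0) (4,1) (2,1) (1,1) (0,1) [ray(0,-1) blocked at (3,0)]
B attacks (4,2): yes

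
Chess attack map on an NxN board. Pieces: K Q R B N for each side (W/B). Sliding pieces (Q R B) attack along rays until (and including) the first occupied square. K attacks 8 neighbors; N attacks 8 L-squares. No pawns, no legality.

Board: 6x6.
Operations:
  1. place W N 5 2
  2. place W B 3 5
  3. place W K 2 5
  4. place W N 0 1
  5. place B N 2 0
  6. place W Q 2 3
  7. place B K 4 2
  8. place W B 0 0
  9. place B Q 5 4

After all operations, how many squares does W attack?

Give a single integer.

Answer: 27

Derivation:
Op 1: place WN@(5,2)
Op 2: place WB@(3,5)
Op 3: place WK@(2,5)
Op 4: place WN@(0,1)
Op 5: place BN@(2,0)
Op 6: place WQ@(2,3)
Op 7: place BK@(4,2)
Op 8: place WB@(0,0)
Op 9: place BQ@(5,4)
Per-piece attacks for W:
  WB@(0,0): attacks (1,1) (2,2) (3,3) (4,4) (5,5)
  WN@(0,1): attacks (1,3) (2,2) (2,0)
  WQ@(2,3): attacks (2,4) (2,5) (2,2) (2,1) (2,0) (3,3) (4,3) (5,3) (1,3) (0,3) (3,4) (4,5) (3,2) (4,1) (5,0) (1,4) (0,5) (1,2) (0,1) [ray(0,1) blocked at (2,5); ray(0,-1) blocked at (2,0); ray(-1,-1) blocked at (0,1)]
  WK@(2,5): attacks (2,4) (3,5) (1,5) (3,4) (1,4)
  WB@(3,5): attacks (4,4) (5,3) (2,4) (1,3) (0,2)
  WN@(5,2): attacks (4,4) (3,3) (4,0) (3,1)
Union (27 distinct): (0,1) (0,2) (0,3) (0,5) (1,1) (1,2) (1,3) (1,4) (1,5) (2,0) (2,1) (2,2) (2,4) (2,5) (3,1) (3,2) (3,3) (3,4) (3,5) (4,0) (4,1) (4,3) (4,4) (4,5) (5,0) (5,3) (5,5)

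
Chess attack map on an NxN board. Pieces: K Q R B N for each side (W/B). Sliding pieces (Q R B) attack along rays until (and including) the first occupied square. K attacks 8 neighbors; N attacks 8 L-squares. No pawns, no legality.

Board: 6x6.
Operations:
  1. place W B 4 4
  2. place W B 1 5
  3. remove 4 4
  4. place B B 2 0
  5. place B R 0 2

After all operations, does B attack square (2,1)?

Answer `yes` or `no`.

Op 1: place WB@(4,4)
Op 2: place WB@(1,5)
Op 3: remove (4,4)
Op 4: place BB@(2,0)
Op 5: place BR@(0,2)
Per-piece attacks for B:
  BR@(0,2): attacks (0,3) (0,4) (0,5) (0,1) (0,0) (1,2) (2,2) (3,2) (4,2) (5,2)
  BB@(2,0): attacks (3,1) (4,2) (5,3) (1,1) (0,2) [ray(-1,1) blocked at (0,2)]
B attacks (2,1): no

Answer: no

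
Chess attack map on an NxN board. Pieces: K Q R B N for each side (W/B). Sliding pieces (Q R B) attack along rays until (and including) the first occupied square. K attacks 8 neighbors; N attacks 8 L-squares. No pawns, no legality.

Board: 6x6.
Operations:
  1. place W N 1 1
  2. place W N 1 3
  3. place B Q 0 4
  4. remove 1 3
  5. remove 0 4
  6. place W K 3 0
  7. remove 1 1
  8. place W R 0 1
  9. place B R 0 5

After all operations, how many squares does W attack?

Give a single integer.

Op 1: place WN@(1,1)
Op 2: place WN@(1,3)
Op 3: place BQ@(0,4)
Op 4: remove (1,3)
Op 5: remove (0,4)
Op 6: place WK@(3,0)
Op 7: remove (1,1)
Op 8: place WR@(0,1)
Op 9: place BR@(0,5)
Per-piece attacks for W:
  WR@(0,1): attacks (0,2) (0,3) (0,4) (0,5) (0,0) (1,1) (2,1) (3,1) (4,1) (5,1) [ray(0,1) blocked at (0,5)]
  WK@(3,0): attacks (3,1) (4,0) (2,0) (4,1) (2,1)
Union (12 distinct): (0,0) (0,2) (0,3) (0,4) (0,5) (1,1) (2,0) (2,1) (3,1) (4,0) (4,1) (5,1)

Answer: 12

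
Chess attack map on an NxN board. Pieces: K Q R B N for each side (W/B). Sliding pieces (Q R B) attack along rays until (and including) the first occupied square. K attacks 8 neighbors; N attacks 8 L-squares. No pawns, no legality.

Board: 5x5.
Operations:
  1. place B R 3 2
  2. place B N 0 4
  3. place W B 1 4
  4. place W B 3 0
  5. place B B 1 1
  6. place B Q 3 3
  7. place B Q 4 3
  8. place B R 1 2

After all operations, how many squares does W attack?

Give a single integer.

Op 1: place BR@(3,2)
Op 2: place BN@(0,4)
Op 3: place WB@(1,4)
Op 4: place WB@(3,0)
Op 5: place BB@(1,1)
Op 6: place BQ@(3,3)
Op 7: place BQ@(4,3)
Op 8: place BR@(1,2)
Per-piece attacks for W:
  WB@(1,4): attacks (2,3) (3,2) (0,3) [ray(1,-1) blocked at (3,2)]
  WB@(3,0): attacks (4,1) (2,1) (1,2) [ray(-1,1) blocked at (1,2)]
Union (6 distinct): (0,3) (1,2) (2,1) (2,3) (3,2) (4,1)

Answer: 6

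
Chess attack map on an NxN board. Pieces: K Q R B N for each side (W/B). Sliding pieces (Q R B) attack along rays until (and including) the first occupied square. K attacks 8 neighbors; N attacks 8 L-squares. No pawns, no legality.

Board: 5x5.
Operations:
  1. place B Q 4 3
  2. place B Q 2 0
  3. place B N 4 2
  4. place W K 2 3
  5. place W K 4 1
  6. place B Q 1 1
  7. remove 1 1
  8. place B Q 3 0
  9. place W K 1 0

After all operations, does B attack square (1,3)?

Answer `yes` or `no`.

Op 1: place BQ@(4,3)
Op 2: place BQ@(2,0)
Op 3: place BN@(4,2)
Op 4: place WK@(2,3)
Op 5: place WK@(4,1)
Op 6: place BQ@(1,1)
Op 7: remove (1,1)
Op 8: place BQ@(3,0)
Op 9: place WK@(1,0)
Per-piece attacks for B:
  BQ@(2,0): attacks (2,1) (2,2) (2,3) (3,0) (1,0) (3,1) (4,2) (1,1) (0,2) [ray(0,1) blocked at (2,3); ray(1,0) blocked at (3,0); ray(-1,0) blocked at (1,0); ray(1,1) blocked at (4,2)]
  BQ@(3,0): attacks (3,1) (3,2) (3,3) (3,4) (4,0) (2,0) (4,1) (2,1) (1,2) (0,3) [ray(-1,0) blocked at (2,0); ray(1,1) blocked at (4,1)]
  BN@(4,2): attacks (3,4) (2,3) (3,0) (2,1)
  BQ@(4,3): attacks (4,4) (4,2) (3,3) (2,3) (3,4) (3,2) (2,1) (1,0) [ray(0,-1) blocked at (4,2); ray(-1,0) blocked at (2,3); ray(-1,-1) blocked at (1,0)]
B attacks (1,3): no

Answer: no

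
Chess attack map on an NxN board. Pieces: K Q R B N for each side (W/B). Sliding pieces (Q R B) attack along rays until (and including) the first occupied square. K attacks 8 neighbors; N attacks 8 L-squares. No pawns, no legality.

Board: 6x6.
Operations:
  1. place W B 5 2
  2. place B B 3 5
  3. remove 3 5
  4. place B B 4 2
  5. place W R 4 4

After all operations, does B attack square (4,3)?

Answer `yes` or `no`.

Answer: no

Derivation:
Op 1: place WB@(5,2)
Op 2: place BB@(3,5)
Op 3: remove (3,5)
Op 4: place BB@(4,2)
Op 5: place WR@(4,4)
Per-piece attacks for B:
  BB@(4,2): attacks (5,3) (5,1) (3,3) (2,4) (1,5) (3,1) (2,0)
B attacks (4,3): no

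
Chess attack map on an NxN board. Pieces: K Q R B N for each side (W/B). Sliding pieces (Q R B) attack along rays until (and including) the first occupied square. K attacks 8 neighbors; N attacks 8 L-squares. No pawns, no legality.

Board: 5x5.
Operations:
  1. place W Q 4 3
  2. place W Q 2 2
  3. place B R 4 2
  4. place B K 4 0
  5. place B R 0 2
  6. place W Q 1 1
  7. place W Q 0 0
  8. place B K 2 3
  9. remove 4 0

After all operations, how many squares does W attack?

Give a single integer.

Answer: 22

Derivation:
Op 1: place WQ@(4,3)
Op 2: place WQ@(2,2)
Op 3: place BR@(4,2)
Op 4: place BK@(4,0)
Op 5: place BR@(0,2)
Op 6: place WQ@(1,1)
Op 7: place WQ@(0,0)
Op 8: place BK@(2,3)
Op 9: remove (4,0)
Per-piece attacks for W:
  WQ@(0,0): attacks (0,1) (0,2) (1,0) (2,0) (3,0) (4,0) (1,1) [ray(0,1) blocked at (0,2); ray(1,1) blocked at (1,1)]
  WQ@(1,1): attacks (1,2) (1,3) (1,4) (1,0) (2,1) (3,1) (4,1) (0,1) (2,2) (2,0) (0,2) (0,0) [ray(1,1) blocked at (2,2); ray(-1,1) blocked at (0,2); ray(-1,-1) blocked at (0,0)]
  WQ@(2,2): attacks (2,3) (2,1) (2,0) (3,2) (4,2) (1,2) (0,2) (3,3) (4,4) (3,1) (4,0) (1,3) (0,4) (1,1) [ray(0,1) blocked at (2,3); ray(1,0) blocked at (4,2); ray(-1,0) blocked at (0,2); ray(-1,-1) blocked at (1,1)]
  WQ@(4,3): attacks (4,4) (4,2) (3,3) (2,3) (3,4) (3,2) (2,1) (1,0) [ray(0,-1) blocked at (4,2); ray(-1,0) blocked at (2,3)]
Union (22 distinct): (0,0) (0,1) (0,2) (0,4) (1,0) (1,1) (1,2) (1,3) (1,4) (2,0) (2,1) (2,2) (2,3) (3,0) (3,1) (3,2) (3,3) (3,4) (4,0) (4,1) (4,2) (4,4)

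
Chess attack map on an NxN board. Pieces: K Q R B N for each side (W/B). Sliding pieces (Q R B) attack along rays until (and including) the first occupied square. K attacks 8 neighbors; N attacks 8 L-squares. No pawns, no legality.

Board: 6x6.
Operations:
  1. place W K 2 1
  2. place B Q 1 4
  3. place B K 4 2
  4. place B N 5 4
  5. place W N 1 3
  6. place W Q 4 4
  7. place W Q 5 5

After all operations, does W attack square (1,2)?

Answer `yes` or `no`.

Op 1: place WK@(2,1)
Op 2: place BQ@(1,4)
Op 3: place BK@(4,2)
Op 4: place BN@(5,4)
Op 5: place WN@(1,3)
Op 6: place WQ@(4,4)
Op 7: place WQ@(5,5)
Per-piece attacks for W:
  WN@(1,3): attacks (2,5) (3,4) (0,5) (2,1) (3,2) (0,1)
  WK@(2,1): attacks (2,2) (2,0) (3,1) (1,1) (3,2) (3,0) (1,2) (1,0)
  WQ@(4,4): attacks (4,5) (4,3) (4,2) (5,4) (3,4) (2,4) (1,4) (5,5) (5,3) (3,5) (3,3) (2,2) (1,1) (0,0) [ray(0,-1) blocked at (4,2); ray(1,0) blocked at (5,4); ray(-1,0) blocked at (1,4); ray(1,1) blocked at (5,5)]
  WQ@(5,5): attacks (5,4) (4,5) (3,5) (2,5) (1,5) (0,5) (4,4) [ray(0,-1) blocked at (5,4); ray(-1,-1) blocked at (4,4)]
W attacks (1,2): yes

Answer: yes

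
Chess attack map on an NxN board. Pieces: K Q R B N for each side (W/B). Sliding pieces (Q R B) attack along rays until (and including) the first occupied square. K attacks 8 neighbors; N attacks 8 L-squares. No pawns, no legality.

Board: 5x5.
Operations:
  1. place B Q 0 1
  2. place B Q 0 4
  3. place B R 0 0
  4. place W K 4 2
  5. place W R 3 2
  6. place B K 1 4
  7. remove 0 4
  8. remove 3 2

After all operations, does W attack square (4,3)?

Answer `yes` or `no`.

Answer: yes

Derivation:
Op 1: place BQ@(0,1)
Op 2: place BQ@(0,4)
Op 3: place BR@(0,0)
Op 4: place WK@(4,2)
Op 5: place WR@(3,2)
Op 6: place BK@(1,4)
Op 7: remove (0,4)
Op 8: remove (3,2)
Per-piece attacks for W:
  WK@(4,2): attacks (4,3) (4,1) (3,2) (3,3) (3,1)
W attacks (4,3): yes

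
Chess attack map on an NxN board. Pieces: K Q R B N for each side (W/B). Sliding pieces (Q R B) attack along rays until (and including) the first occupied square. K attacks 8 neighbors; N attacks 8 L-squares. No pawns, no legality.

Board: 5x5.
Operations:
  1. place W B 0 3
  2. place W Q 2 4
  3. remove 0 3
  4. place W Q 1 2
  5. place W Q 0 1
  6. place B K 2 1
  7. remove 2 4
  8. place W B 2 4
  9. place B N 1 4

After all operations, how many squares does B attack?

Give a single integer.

Answer: 10

Derivation:
Op 1: place WB@(0,3)
Op 2: place WQ@(2,4)
Op 3: remove (0,3)
Op 4: place WQ@(1,2)
Op 5: place WQ@(0,1)
Op 6: place BK@(2,1)
Op 7: remove (2,4)
Op 8: place WB@(2,4)
Op 9: place BN@(1,4)
Per-piece attacks for B:
  BN@(1,4): attacks (2,2) (3,3) (0,2)
  BK@(2,1): attacks (2,2) (2,0) (3,1) (1,1) (3,2) (3,0) (1,2) (1,0)
Union (10 distinct): (0,2) (1,0) (1,1) (1,2) (2,0) (2,2) (3,0) (3,1) (3,2) (3,3)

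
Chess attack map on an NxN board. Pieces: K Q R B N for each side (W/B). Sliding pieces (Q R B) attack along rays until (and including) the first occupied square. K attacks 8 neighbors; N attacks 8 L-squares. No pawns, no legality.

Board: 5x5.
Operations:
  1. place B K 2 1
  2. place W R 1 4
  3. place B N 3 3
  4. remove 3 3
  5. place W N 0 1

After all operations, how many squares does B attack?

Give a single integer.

Op 1: place BK@(2,1)
Op 2: place WR@(1,4)
Op 3: place BN@(3,3)
Op 4: remove (3,3)
Op 5: place WN@(0,1)
Per-piece attacks for B:
  BK@(2,1): attacks (2,2) (2,0) (3,1) (1,1) (3,2) (3,0) (1,2) (1,0)
Union (8 distinct): (1,0) (1,1) (1,2) (2,0) (2,2) (3,0) (3,1) (3,2)

Answer: 8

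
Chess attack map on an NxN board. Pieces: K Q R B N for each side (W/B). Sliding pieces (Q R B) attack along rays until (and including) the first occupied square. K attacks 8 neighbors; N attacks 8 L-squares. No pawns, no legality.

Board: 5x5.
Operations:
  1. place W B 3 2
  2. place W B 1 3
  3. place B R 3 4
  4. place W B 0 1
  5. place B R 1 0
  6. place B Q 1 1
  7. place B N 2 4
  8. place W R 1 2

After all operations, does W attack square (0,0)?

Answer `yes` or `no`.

Answer: no

Derivation:
Op 1: place WB@(3,2)
Op 2: place WB@(1,3)
Op 3: place BR@(3,4)
Op 4: place WB@(0,1)
Op 5: place BR@(1,0)
Op 6: place BQ@(1,1)
Op 7: place BN@(2,4)
Op 8: place WR@(1,2)
Per-piece attacks for W:
  WB@(0,1): attacks (1,2) (1,0) [ray(1,1) blocked at (1,2); ray(1,-1) blocked at (1,0)]
  WR@(1,2): attacks (1,3) (1,1) (2,2) (3,2) (0,2) [ray(0,1) blocked at (1,3); ray(0,-1) blocked at (1,1); ray(1,0) blocked at (3,2)]
  WB@(1,3): attacks (2,4) (2,2) (3,1) (4,0) (0,4) (0,2) [ray(1,1) blocked at (2,4)]
  WB@(3,2): attacks (4,3) (4,1) (2,3) (1,4) (2,1) (1,0) [ray(-1,-1) blocked at (1,0)]
W attacks (0,0): no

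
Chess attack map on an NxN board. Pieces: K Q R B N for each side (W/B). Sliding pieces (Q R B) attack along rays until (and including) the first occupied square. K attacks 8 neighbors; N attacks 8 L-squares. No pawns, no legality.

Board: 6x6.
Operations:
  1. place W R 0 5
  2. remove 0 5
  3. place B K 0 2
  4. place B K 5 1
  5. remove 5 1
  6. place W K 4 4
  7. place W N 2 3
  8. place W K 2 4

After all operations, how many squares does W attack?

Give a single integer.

Answer: 19

Derivation:
Op 1: place WR@(0,5)
Op 2: remove (0,5)
Op 3: place BK@(0,2)
Op 4: place BK@(5,1)
Op 5: remove (5,1)
Op 6: place WK@(4,4)
Op 7: place WN@(2,3)
Op 8: place WK@(2,4)
Per-piece attacks for W:
  WN@(2,3): attacks (3,5) (4,4) (1,5) (0,4) (3,1) (4,2) (1,1) (0,2)
  WK@(2,4): attacks (2,5) (2,3) (3,4) (1,4) (3,5) (3,3) (1,5) (1,3)
  WK@(4,4): attacks (4,5) (4,3) (5,4) (3,4) (5,5) (5,3) (3,5) (3,3)
Union (19 distinct): (0,2) (0,4) (1,1) (1,3) (1,4) (1,5) (2,3) (2,5) (3,1) (3,3) (3,4) (3,5) (4,2) (4,3) (4,4) (4,5) (5,3) (5,4) (5,5)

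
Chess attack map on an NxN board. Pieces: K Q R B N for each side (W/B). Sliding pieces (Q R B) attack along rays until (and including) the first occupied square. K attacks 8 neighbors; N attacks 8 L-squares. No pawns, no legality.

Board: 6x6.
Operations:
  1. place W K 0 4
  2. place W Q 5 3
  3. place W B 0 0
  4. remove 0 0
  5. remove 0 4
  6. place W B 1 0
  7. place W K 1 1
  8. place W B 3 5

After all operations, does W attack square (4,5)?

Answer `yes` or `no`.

Op 1: place WK@(0,4)
Op 2: place WQ@(5,3)
Op 3: place WB@(0,0)
Op 4: remove (0,0)
Op 5: remove (0,4)
Op 6: place WB@(1,0)
Op 7: place WK@(1,1)
Op 8: place WB@(3,5)
Per-piece attacks for W:
  WB@(1,0): attacks (2,1) (3,2) (4,3) (5,4) (0,1)
  WK@(1,1): attacks (1,2) (1,0) (2,1) (0,1) (2,2) (2,0) (0,2) (0,0)
  WB@(3,5): attacks (4,4) (5,3) (2,4) (1,3) (0,2) [ray(1,-1) blocked at (5,3)]
  WQ@(5,3): attacks (5,4) (5,5) (5,2) (5,1) (5,0) (4,3) (3,3) (2,3) (1,3) (0,3) (4,4) (3,5) (4,2) (3,1) (2,0) [ray(-1,1) blocked at (3,5)]
W attacks (4,5): no

Answer: no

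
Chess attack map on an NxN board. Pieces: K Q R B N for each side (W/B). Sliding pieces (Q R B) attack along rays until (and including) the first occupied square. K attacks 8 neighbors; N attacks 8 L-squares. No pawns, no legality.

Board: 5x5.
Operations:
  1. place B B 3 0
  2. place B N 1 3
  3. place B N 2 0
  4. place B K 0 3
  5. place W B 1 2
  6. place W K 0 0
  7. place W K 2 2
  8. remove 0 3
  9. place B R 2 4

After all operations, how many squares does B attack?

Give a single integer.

Answer: 11

Derivation:
Op 1: place BB@(3,0)
Op 2: place BN@(1,3)
Op 3: place BN@(2,0)
Op 4: place BK@(0,3)
Op 5: place WB@(1,2)
Op 6: place WK@(0,0)
Op 7: place WK@(2,2)
Op 8: remove (0,3)
Op 9: place BR@(2,4)
Per-piece attacks for B:
  BN@(1,3): attacks (3,4) (2,1) (3,2) (0,1)
  BN@(2,0): attacks (3,2) (4,1) (1,2) (0,1)
  BR@(2,4): attacks (2,3) (2,2) (3,4) (4,4) (1,4) (0,4) [ray(0,-1) blocked at (2,2)]
  BB@(3,0): attacks (4,1) (2,1) (1,2) [ray(-1,1) blocked at (1,2)]
Union (11 distinct): (0,1) (0,4) (1,2) (1,4) (2,1) (2,2) (2,3) (3,2) (3,4) (4,1) (4,4)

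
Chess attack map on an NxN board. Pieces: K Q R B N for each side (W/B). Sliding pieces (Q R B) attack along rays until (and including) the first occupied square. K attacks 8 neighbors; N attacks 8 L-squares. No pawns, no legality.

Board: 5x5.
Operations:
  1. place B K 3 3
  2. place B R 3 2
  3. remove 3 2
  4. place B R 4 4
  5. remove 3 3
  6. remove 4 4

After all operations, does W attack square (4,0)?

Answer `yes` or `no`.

Op 1: place BK@(3,3)
Op 2: place BR@(3,2)
Op 3: remove (3,2)
Op 4: place BR@(4,4)
Op 5: remove (3,3)
Op 6: remove (4,4)
Per-piece attacks for W:
W attacks (4,0): no

Answer: no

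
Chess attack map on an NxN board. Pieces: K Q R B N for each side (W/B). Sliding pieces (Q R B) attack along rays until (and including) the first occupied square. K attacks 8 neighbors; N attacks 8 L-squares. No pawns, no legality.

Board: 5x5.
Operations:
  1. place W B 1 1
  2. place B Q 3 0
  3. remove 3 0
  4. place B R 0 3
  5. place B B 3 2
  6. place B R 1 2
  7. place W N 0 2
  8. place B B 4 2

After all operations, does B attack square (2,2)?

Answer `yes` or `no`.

Answer: yes

Derivation:
Op 1: place WB@(1,1)
Op 2: place BQ@(3,0)
Op 3: remove (3,0)
Op 4: place BR@(0,3)
Op 5: place BB@(3,2)
Op 6: place BR@(1,2)
Op 7: place WN@(0,2)
Op 8: place BB@(4,2)
Per-piece attacks for B:
  BR@(0,3): attacks (0,4) (0,2) (1,3) (2,3) (3,3) (4,3) [ray(0,-1) blocked at (0,2)]
  BR@(1,2): attacks (1,3) (1,4) (1,1) (2,2) (3,2) (0,2) [ray(0,-1) blocked at (1,1); ray(1,0) blocked at (3,2); ray(-1,0) blocked at (0,2)]
  BB@(3,2): attacks (4,3) (4,1) (2,3) (1,4) (2,1) (1,0)
  BB@(4,2): attacks (3,3) (2,4) (3,1) (2,0)
B attacks (2,2): yes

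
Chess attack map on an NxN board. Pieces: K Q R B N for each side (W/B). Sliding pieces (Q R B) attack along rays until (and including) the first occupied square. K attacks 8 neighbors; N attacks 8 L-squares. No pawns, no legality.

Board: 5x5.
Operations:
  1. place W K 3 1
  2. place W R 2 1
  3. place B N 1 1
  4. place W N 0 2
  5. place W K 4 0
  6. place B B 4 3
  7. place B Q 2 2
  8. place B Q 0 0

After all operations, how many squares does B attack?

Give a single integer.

Op 1: place WK@(3,1)
Op 2: place WR@(2,1)
Op 3: place BN@(1,1)
Op 4: place WN@(0,2)
Op 5: place WK@(4,0)
Op 6: place BB@(4,3)
Op 7: place BQ@(2,2)
Op 8: place BQ@(0,0)
Per-piece attacks for B:
  BQ@(0,0): attacks (0,1) (0,2) (1,0) (2,0) (3,0) (4,0) (1,1) [ray(0,1) blocked at (0,2); ray(1,0) blocked at (4,0); ray(1,1) blocked at (1,1)]
  BN@(1,1): attacks (2,3) (3,2) (0,3) (3,0)
  BQ@(2,2): attacks (2,3) (2,4) (2,1) (3,2) (4,2) (1,2) (0,2) (3,3) (4,4) (3,1) (1,3) (0,4) (1,1) [ray(0,-1) blocked at (2,1); ray(-1,0) blocked at (0,2); ray(1,-1) blocked at (3,1); ray(-1,-1) blocked at (1,1)]
  BB@(4,3): attacks (3,4) (3,2) (2,1) [ray(-1,-1) blocked at (2,1)]
Union (20 distinct): (0,1) (0,2) (0,3) (0,4) (1,0) (1,1) (1,2) (1,3) (2,0) (2,1) (2,3) (2,4) (3,0) (3,1) (3,2) (3,3) (3,4) (4,0) (4,2) (4,4)

Answer: 20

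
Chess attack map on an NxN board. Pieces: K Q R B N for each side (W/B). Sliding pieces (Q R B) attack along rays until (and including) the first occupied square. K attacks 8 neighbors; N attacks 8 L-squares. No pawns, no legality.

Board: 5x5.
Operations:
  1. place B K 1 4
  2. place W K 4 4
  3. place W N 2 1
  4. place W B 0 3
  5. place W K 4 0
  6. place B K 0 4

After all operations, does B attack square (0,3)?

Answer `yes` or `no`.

Answer: yes

Derivation:
Op 1: place BK@(1,4)
Op 2: place WK@(4,4)
Op 3: place WN@(2,1)
Op 4: place WB@(0,3)
Op 5: place WK@(4,0)
Op 6: place BK@(0,4)
Per-piece attacks for B:
  BK@(0,4): attacks (0,3) (1,4) (1,3)
  BK@(1,4): attacks (1,3) (2,4) (0,4) (2,3) (0,3)
B attacks (0,3): yes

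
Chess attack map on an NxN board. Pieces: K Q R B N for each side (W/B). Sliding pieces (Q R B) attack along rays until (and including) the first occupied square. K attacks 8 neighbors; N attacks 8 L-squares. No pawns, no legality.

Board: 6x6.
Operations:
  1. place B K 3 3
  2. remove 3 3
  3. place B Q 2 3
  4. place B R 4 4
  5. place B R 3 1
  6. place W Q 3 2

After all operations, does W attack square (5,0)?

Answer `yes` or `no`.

Answer: yes

Derivation:
Op 1: place BK@(3,3)
Op 2: remove (3,3)
Op 3: place BQ@(2,3)
Op 4: place BR@(4,4)
Op 5: place BR@(3,1)
Op 6: place WQ@(3,2)
Per-piece attacks for W:
  WQ@(3,2): attacks (3,3) (3,4) (3,5) (3,1) (4,2) (5,2) (2,2) (1,2) (0,2) (4,3) (5,4) (4,1) (5,0) (2,3) (2,1) (1,0) [ray(0,-1) blocked at (3,1); ray(-1,1) blocked at (2,3)]
W attacks (5,0): yes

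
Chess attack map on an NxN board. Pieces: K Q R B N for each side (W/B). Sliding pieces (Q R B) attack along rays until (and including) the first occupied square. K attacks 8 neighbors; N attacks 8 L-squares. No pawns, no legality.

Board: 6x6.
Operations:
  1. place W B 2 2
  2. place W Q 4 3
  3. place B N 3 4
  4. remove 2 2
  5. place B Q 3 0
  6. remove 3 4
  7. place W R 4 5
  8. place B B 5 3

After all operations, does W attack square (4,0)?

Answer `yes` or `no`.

Answer: yes

Derivation:
Op 1: place WB@(2,2)
Op 2: place WQ@(4,3)
Op 3: place BN@(3,4)
Op 4: remove (2,2)
Op 5: place BQ@(3,0)
Op 6: remove (3,4)
Op 7: place WR@(4,5)
Op 8: place BB@(5,3)
Per-piece attacks for W:
  WQ@(4,3): attacks (4,4) (4,5) (4,2) (4,1) (4,0) (5,3) (3,3) (2,3) (1,3) (0,3) (5,4) (5,2) (3,4) (2,5) (3,2) (2,1) (1,0) [ray(0,1) blocked at (4,5); ray(1,0) blocked at (5,3)]
  WR@(4,5): attacks (4,4) (4,3) (5,5) (3,5) (2,5) (1,5) (0,5) [ray(0,-1) blocked at (4,3)]
W attacks (4,0): yes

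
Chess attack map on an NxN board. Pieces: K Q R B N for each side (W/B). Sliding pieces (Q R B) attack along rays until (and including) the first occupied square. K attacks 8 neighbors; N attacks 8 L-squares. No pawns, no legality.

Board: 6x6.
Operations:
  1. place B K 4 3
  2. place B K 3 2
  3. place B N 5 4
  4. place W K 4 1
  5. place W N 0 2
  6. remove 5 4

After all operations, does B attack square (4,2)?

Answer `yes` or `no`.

Op 1: place BK@(4,3)
Op 2: place BK@(3,2)
Op 3: place BN@(5,4)
Op 4: place WK@(4,1)
Op 5: place WN@(0,2)
Op 6: remove (5,4)
Per-piece attacks for B:
  BK@(3,2): attacks (3,3) (3,1) (4,2) (2,2) (4,3) (4,1) (2,3) (2,1)
  BK@(4,3): attacks (4,4) (4,2) (5,3) (3,3) (5,4) (5,2) (3,4) (3,2)
B attacks (4,2): yes

Answer: yes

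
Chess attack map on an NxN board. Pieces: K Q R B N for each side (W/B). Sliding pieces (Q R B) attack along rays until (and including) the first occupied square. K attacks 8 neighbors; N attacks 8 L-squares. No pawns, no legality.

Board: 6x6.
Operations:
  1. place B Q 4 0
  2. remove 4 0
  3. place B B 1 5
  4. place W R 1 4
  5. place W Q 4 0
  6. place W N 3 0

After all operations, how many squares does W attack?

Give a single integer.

Answer: 19

Derivation:
Op 1: place BQ@(4,0)
Op 2: remove (4,0)
Op 3: place BB@(1,5)
Op 4: place WR@(1,4)
Op 5: place WQ@(4,0)
Op 6: place WN@(3,0)
Per-piece attacks for W:
  WR@(1,4): attacks (1,5) (1,3) (1,2) (1,1) (1,0) (2,4) (3,4) (4,4) (5,4) (0,4) [ray(0,1) blocked at (1,5)]
  WN@(3,0): attacks (4,2) (5,1) (2,2) (1,1)
  WQ@(4,0): attacks (4,1) (4,2) (4,3) (4,4) (4,5) (5,0) (3,0) (5,1) (3,1) (2,2) (1,3) (0,4) [ray(-1,0) blocked at (3,0)]
Union (19 distinct): (0,4) (1,0) (1,1) (1,2) (1,3) (1,5) (2,2) (2,4) (3,0) (3,1) (3,4) (4,1) (4,2) (4,3) (4,4) (4,5) (5,0) (5,1) (5,4)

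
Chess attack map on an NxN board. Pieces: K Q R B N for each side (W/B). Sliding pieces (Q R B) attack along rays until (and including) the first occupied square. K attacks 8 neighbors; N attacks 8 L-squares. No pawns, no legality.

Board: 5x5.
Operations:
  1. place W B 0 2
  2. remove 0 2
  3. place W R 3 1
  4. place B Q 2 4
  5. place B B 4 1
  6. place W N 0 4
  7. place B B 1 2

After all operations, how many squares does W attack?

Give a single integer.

Answer: 10

Derivation:
Op 1: place WB@(0,2)
Op 2: remove (0,2)
Op 3: place WR@(3,1)
Op 4: place BQ@(2,4)
Op 5: place BB@(4,1)
Op 6: place WN@(0,4)
Op 7: place BB@(1,2)
Per-piece attacks for W:
  WN@(0,4): attacks (1,2) (2,3)
  WR@(3,1): attacks (3,2) (3,3) (3,4) (3,0) (4,1) (2,1) (1,1) (0,1) [ray(1,0) blocked at (4,1)]
Union (10 distinct): (0,1) (1,1) (1,2) (2,1) (2,3) (3,0) (3,2) (3,3) (3,4) (4,1)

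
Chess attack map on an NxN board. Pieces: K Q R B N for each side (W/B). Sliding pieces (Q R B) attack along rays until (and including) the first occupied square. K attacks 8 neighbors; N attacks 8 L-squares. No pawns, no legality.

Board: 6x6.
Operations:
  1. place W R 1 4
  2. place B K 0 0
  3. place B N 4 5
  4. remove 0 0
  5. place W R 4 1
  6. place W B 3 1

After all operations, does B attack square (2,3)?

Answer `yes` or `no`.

Op 1: place WR@(1,4)
Op 2: place BK@(0,0)
Op 3: place BN@(4,5)
Op 4: remove (0,0)
Op 5: place WR@(4,1)
Op 6: place WB@(3,1)
Per-piece attacks for B:
  BN@(4,5): attacks (5,3) (3,3) (2,4)
B attacks (2,3): no

Answer: no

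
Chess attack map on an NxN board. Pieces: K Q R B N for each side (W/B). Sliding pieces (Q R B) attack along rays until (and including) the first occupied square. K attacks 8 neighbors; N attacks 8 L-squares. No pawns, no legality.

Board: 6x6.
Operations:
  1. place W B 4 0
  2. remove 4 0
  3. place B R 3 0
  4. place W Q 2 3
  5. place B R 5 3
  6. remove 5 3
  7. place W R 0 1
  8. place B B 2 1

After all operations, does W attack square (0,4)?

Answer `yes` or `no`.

Answer: yes

Derivation:
Op 1: place WB@(4,0)
Op 2: remove (4,0)
Op 3: place BR@(3,0)
Op 4: place WQ@(2,3)
Op 5: place BR@(5,3)
Op 6: remove (5,3)
Op 7: place WR@(0,1)
Op 8: place BB@(2,1)
Per-piece attacks for W:
  WR@(0,1): attacks (0,2) (0,3) (0,4) (0,5) (0,0) (1,1) (2,1) [ray(1,0) blocked at (2,1)]
  WQ@(2,3): attacks (2,4) (2,5) (2,2) (2,1) (3,3) (4,3) (5,3) (1,3) (0,3) (3,4) (4,5) (3,2) (4,1) (5,0) (1,4) (0,5) (1,2) (0,1) [ray(0,-1) blocked at (2,1); ray(-1,-1) blocked at (0,1)]
W attacks (0,4): yes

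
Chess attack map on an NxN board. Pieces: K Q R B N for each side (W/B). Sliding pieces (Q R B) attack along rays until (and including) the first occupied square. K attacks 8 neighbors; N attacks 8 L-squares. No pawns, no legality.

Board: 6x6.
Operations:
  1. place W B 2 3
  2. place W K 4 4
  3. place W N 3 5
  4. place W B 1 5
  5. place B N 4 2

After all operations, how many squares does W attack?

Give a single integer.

Answer: 19

Derivation:
Op 1: place WB@(2,3)
Op 2: place WK@(4,4)
Op 3: place WN@(3,5)
Op 4: place WB@(1,5)
Op 5: place BN@(4,2)
Per-piece attacks for W:
  WB@(1,5): attacks (2,4) (3,3) (4,2) (0,4) [ray(1,-1) blocked at (4,2)]
  WB@(2,3): attacks (3,4) (4,5) (3,2) (4,1) (5,0) (1,4) (0,5) (1,2) (0,1)
  WN@(3,5): attacks (4,3) (5,4) (2,3) (1,4)
  WK@(4,4): attacks (4,5) (4,3) (5,4) (3,4) (5,5) (5,3) (3,5) (3,3)
Union (19 distinct): (0,1) (0,4) (0,5) (1,2) (1,4) (2,3) (2,4) (3,2) (3,3) (3,4) (3,5) (4,1) (4,2) (4,3) (4,5) (5,0) (5,3) (5,4) (5,5)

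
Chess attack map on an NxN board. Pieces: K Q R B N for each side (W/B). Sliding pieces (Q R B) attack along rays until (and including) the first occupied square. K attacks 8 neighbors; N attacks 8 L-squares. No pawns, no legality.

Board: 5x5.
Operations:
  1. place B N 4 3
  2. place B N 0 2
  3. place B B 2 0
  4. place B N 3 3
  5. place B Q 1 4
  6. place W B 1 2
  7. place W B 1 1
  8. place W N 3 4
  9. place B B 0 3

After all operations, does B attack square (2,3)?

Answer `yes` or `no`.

Op 1: place BN@(4,3)
Op 2: place BN@(0,2)
Op 3: place BB@(2,0)
Op 4: place BN@(3,3)
Op 5: place BQ@(1,4)
Op 6: place WB@(1,2)
Op 7: place WB@(1,1)
Op 8: place WN@(3,4)
Op 9: place BB@(0,3)
Per-piece attacks for B:
  BN@(0,2): attacks (1,4) (2,3) (1,0) (2,1)
  BB@(0,3): attacks (1,4) (1,2) [ray(1,1) blocked at (1,4); ray(1,-1) blocked at (1,2)]
  BQ@(1,4): attacks (1,3) (1,2) (2,4) (3,4) (0,4) (2,3) (3,2) (4,1) (0,3) [ray(0,-1) blocked at (1,2); ray(1,0) blocked at (3,4); ray(-1,-1) blocked at (0,3)]
  BB@(2,0): attacks (3,1) (4,2) (1,1) [ray(-1,1) blocked at (1,1)]
  BN@(3,3): attacks (1,4) (4,1) (2,1) (1,2)
  BN@(4,3): attacks (2,4) (3,1) (2,2)
B attacks (2,3): yes

Answer: yes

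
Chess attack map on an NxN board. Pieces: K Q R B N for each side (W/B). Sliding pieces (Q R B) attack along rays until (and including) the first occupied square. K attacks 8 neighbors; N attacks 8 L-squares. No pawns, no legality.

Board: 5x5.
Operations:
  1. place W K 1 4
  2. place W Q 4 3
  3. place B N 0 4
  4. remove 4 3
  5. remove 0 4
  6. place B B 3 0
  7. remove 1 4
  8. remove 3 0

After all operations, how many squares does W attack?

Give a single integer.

Op 1: place WK@(1,4)
Op 2: place WQ@(4,3)
Op 3: place BN@(0,4)
Op 4: remove (4,3)
Op 5: remove (0,4)
Op 6: place BB@(3,0)
Op 7: remove (1,4)
Op 8: remove (3,0)
Per-piece attacks for W:
Union (0 distinct): (none)

Answer: 0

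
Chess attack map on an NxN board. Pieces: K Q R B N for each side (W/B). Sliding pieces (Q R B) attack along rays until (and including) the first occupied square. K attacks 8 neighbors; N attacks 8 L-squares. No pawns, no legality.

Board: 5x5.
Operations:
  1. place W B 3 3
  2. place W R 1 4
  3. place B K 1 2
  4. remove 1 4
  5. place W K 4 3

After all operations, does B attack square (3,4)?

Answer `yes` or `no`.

Answer: no

Derivation:
Op 1: place WB@(3,3)
Op 2: place WR@(1,4)
Op 3: place BK@(1,2)
Op 4: remove (1,4)
Op 5: place WK@(4,3)
Per-piece attacks for B:
  BK@(1,2): attacks (1,3) (1,1) (2,2) (0,2) (2,3) (2,1) (0,3) (0,1)
B attacks (3,4): no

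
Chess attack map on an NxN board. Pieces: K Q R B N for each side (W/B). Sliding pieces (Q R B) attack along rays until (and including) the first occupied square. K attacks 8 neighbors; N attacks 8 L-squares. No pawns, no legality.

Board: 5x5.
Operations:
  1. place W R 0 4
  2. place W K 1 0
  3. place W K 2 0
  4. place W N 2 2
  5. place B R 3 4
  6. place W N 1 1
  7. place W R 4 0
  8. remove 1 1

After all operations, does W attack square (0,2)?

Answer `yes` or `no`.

Answer: yes

Derivation:
Op 1: place WR@(0,4)
Op 2: place WK@(1,0)
Op 3: place WK@(2,0)
Op 4: place WN@(2,2)
Op 5: place BR@(3,4)
Op 6: place WN@(1,1)
Op 7: place WR@(4,0)
Op 8: remove (1,1)
Per-piece attacks for W:
  WR@(0,4): attacks (0,3) (0,2) (0,1) (0,0) (1,4) (2,4) (3,4) [ray(1,0) blocked at (3,4)]
  WK@(1,0): attacks (1,1) (2,0) (0,0) (2,1) (0,1)
  WK@(2,0): attacks (2,1) (3,0) (1,0) (3,1) (1,1)
  WN@(2,2): attacks (3,4) (4,3) (1,4) (0,3) (3,0) (4,1) (1,0) (0,1)
  WR@(4,0): attacks (4,1) (4,2) (4,3) (4,4) (3,0) (2,0) [ray(-1,0) blocked at (2,0)]
W attacks (0,2): yes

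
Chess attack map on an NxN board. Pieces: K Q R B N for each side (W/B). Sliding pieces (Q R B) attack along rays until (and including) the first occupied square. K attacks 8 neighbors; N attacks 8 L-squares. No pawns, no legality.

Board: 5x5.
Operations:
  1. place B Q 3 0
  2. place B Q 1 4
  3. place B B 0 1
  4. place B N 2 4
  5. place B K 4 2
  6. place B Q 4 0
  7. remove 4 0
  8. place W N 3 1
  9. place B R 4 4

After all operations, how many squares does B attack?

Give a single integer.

Op 1: place BQ@(3,0)
Op 2: place BQ@(1,4)
Op 3: place BB@(0,1)
Op 4: place BN@(2,4)
Op 5: place BK@(4,2)
Op 6: place BQ@(4,0)
Op 7: remove (4,0)
Op 8: place WN@(3,1)
Op 9: place BR@(4,4)
Per-piece attacks for B:
  BB@(0,1): attacks (1,2) (2,3) (3,4) (1,0)
  BQ@(1,4): attacks (1,3) (1,2) (1,1) (1,0) (2,4) (0,4) (2,3) (3,2) (4,1) (0,3) [ray(1,0) blocked at (2,4)]
  BN@(2,4): attacks (3,2) (4,3) (1,2) (0,3)
  BQ@(3,0): attacks (3,1) (4,0) (2,0) (1,0) (0,0) (4,1) (2,1) (1,2) (0,3) [ray(0,1) blocked at (3,1)]
  BK@(4,2): attacks (4,3) (4,1) (3,2) (3,3) (3,1)
  BR@(4,4): attacks (4,3) (4,2) (3,4) (2,4) [ray(0,-1) blocked at (4,2); ray(-1,0) blocked at (2,4)]
Union (19 distinct): (0,0) (0,3) (0,4) (1,0) (1,1) (1,2) (1,3) (2,0) (2,1) (2,3) (2,4) (3,1) (3,2) (3,3) (3,4) (4,0) (4,1) (4,2) (4,3)

Answer: 19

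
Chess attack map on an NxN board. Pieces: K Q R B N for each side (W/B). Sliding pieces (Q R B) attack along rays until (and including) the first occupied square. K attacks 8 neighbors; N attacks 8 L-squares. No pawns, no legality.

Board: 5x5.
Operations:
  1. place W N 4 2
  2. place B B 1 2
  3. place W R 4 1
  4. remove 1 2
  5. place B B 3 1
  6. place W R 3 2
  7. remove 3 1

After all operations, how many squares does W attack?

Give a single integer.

Op 1: place WN@(4,2)
Op 2: place BB@(1,2)
Op 3: place WR@(4,1)
Op 4: remove (1,2)
Op 5: place BB@(3,1)
Op 6: place WR@(3,2)
Op 7: remove (3,1)
Per-piece attacks for W:
  WR@(3,2): attacks (3,3) (3,4) (3,1) (3,0) (4,2) (2,2) (1,2) (0,2) [ray(1,0) blocked at (4,2)]
  WR@(4,1): attacks (4,2) (4,0) (3,1) (2,1) (1,1) (0,1) [ray(0,1) blocked at (4,2)]
  WN@(4,2): attacks (3,4) (2,3) (3,0) (2,1)
Union (13 distinct): (0,1) (0,2) (1,1) (1,2) (2,1) (2,2) (2,3) (3,0) (3,1) (3,3) (3,4) (4,0) (4,2)

Answer: 13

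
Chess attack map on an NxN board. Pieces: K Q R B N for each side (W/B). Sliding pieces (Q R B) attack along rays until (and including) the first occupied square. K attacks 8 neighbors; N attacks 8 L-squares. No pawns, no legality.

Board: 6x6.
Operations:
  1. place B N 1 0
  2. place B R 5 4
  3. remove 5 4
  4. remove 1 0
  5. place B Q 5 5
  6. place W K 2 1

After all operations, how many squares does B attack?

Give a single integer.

Op 1: place BN@(1,0)
Op 2: place BR@(5,4)
Op 3: remove (5,4)
Op 4: remove (1,0)
Op 5: place BQ@(5,5)
Op 6: place WK@(2,1)
Per-piece attacks for B:
  BQ@(5,5): attacks (5,4) (5,3) (5,2) (5,1) (5,0) (4,5) (3,5) (2,5) (1,5) (0,5) (4,4) (3,3) (2,2) (1,1) (0,0)
Union (15 distinct): (0,0) (0,5) (1,1) (1,5) (2,2) (2,5) (3,3) (3,5) (4,4) (4,5) (5,0) (5,1) (5,2) (5,3) (5,4)

Answer: 15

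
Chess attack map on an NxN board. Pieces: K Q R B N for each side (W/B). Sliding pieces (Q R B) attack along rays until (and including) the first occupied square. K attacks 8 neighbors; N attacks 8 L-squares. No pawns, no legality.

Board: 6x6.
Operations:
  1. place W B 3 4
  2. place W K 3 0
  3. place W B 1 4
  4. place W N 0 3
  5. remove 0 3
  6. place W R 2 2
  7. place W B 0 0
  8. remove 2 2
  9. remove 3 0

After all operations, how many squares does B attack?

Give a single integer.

Answer: 0

Derivation:
Op 1: place WB@(3,4)
Op 2: place WK@(3,0)
Op 3: place WB@(1,4)
Op 4: place WN@(0,3)
Op 5: remove (0,3)
Op 6: place WR@(2,2)
Op 7: place WB@(0,0)
Op 8: remove (2,2)
Op 9: remove (3,0)
Per-piece attacks for B:
Union (0 distinct): (none)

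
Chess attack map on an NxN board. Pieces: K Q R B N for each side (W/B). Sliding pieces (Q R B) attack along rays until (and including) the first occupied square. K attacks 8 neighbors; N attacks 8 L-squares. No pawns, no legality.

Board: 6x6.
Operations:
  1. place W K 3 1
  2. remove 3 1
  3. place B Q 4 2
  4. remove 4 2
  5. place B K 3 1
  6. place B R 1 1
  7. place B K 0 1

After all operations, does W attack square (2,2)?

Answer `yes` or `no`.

Answer: no

Derivation:
Op 1: place WK@(3,1)
Op 2: remove (3,1)
Op 3: place BQ@(4,2)
Op 4: remove (4,2)
Op 5: place BK@(3,1)
Op 6: place BR@(1,1)
Op 7: place BK@(0,1)
Per-piece attacks for W:
W attacks (2,2): no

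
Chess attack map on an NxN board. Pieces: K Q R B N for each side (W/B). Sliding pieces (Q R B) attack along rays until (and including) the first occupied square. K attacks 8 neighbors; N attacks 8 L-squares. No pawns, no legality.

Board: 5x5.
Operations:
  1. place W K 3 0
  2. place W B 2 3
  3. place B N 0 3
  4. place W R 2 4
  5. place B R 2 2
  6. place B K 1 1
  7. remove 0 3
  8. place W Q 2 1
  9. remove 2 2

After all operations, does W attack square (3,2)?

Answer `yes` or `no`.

Answer: yes

Derivation:
Op 1: place WK@(3,0)
Op 2: place WB@(2,3)
Op 3: place BN@(0,3)
Op 4: place WR@(2,4)
Op 5: place BR@(2,2)
Op 6: place BK@(1,1)
Op 7: remove (0,3)
Op 8: place WQ@(2,1)
Op 9: remove (2,2)
Per-piece attacks for W:
  WQ@(2,1): attacks (2,2) (2,3) (2,0) (3,1) (4,1) (1,1) (3,2) (4,3) (3,0) (1,2) (0,3) (1,0) [ray(0,1) blocked at (2,3); ray(-1,0) blocked at (1,1); ray(1,-1) blocked at (3,0)]
  WB@(2,3): attacks (3,4) (3,2) (4,1) (1,4) (1,2) (0,1)
  WR@(2,4): attacks (2,3) (3,4) (4,4) (1,4) (0,4) [ray(0,-1) blocked at (2,3)]
  WK@(3,0): attacks (3,1) (4,0) (2,0) (4,1) (2,1)
W attacks (3,2): yes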